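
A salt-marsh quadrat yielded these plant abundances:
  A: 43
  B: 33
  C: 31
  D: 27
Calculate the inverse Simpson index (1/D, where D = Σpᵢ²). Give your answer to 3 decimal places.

3.880

Total N = 43+33+31+27 = 134, so the proportions are 0.3208955, 0.2462687, 0.2313433, 0.2014925 (working shown to 7 dp, full precision carried).
D = 0.3208955² + 0.2462687² + 0.2313433² + 0.2014925² = 0.1029739 + 0.0606483 + 0.0535197 + 0.0405992 = 0.2577411.
So 1/D = 3.87986, i.e. 3.880 to 3 decimal places.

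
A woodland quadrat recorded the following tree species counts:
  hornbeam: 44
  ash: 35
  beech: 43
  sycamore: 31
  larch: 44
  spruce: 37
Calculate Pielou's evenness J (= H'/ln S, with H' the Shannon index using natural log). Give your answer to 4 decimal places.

0.9953

Total N = 44+35+43+31+44+37 = 234, so the proportions are 0.188034, 0.149573, 0.183761, 0.132479, 0.188034, 0.15812 (working shown to 6 dp, full precision carried).
H' = −Σ pᵢ ln pᵢ = −((-0.314230) + (-0.284184) + (-0.311313) + (-0.267784) + (-0.314230) + (-0.291636)) = 1.783376.
With S = 6 species, ln S = 1.791759, so J = 1.783376/1.791759 = 0.995321, i.e. 0.9953 to 4 decimal places.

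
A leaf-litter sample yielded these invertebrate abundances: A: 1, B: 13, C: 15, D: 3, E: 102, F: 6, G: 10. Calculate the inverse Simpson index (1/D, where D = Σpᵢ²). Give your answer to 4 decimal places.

Total N = 1+13+15+3+102+6+10 = 150, so the proportions are 0.0066667, 0.0866667, 0.1, 0.02, 0.68, 0.04, 0.0666667 (working shown to 7 dp, full precision carried).
D = 0.0066667² + 0.0866667² + 0.1² + 0.02² + 0.68² + 0.04² + 0.0666667² = 0.0000444 + 0.0075111 + 0.0100000 + 0.0004000 + 0.4624000 + 0.0016000 + 0.0044444 = 0.4864000.
So 1/D = 2.055921, i.e. 2.0559 to 4 decimal places.

2.0559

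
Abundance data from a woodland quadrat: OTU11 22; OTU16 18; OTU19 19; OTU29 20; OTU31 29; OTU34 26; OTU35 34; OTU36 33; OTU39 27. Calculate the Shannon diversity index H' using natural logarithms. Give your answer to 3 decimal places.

Total N = 22+18+19+20+29+26+34+33+27 = 228, so the proportions are 0.09649, 0.07895, 0.08333, 0.08772, 0.12719, 0.11404, 0.14912, 0.14474, 0.11842 (working shown to 5 dp, full precision carried).
Each pᵢ ln pᵢ term: 0.09649×(-2.33830)=-0.22563, 0.07895×(-2.53897)=-0.20045, 0.08333×(-2.48491)=-0.20708, 0.08772×(-2.43361)=-0.21347, 0.12719×(-2.06205)=-0.26228, 0.11404×(-2.17125)=-0.24760, 0.14912×(-1.90299)=-0.28378, 0.14474×(-1.93284)=-0.27975, 0.11842×(-2.13351)=-0.25265.
Sum = -2.17268, so H' = 2.173.

2.173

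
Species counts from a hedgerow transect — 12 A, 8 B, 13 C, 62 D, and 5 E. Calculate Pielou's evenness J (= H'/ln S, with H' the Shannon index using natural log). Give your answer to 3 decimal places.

Total N = 12+8+13+62+5 = 100, so the proportions are 0.12, 0.08, 0.13, 0.62, 0.05 (working shown to 5 dp, full precision carried).
H' = −Σ pᵢ ln pᵢ = −((-0.25443) + (-0.20206) + (-0.26523) + (-0.29638) + (-0.14979)) = 1.16789.
With S = 5 species, ln S = 1.60944, so J = 1.16789/1.60944 = 0.72565, i.e. 0.726 to 3 decimal places.

0.726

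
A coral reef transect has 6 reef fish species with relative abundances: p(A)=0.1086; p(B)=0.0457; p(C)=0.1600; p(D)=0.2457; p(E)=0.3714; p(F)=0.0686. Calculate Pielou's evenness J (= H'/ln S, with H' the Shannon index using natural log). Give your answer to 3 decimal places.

0.877

H' = −Σ pᵢ ln pᵢ = −((-0.24110) + (-0.14101) + (-0.29321) + (-0.34488) + (-0.36786) + (-0.18381)) = 1.57188 (working shown to 5 dp, full precision carried).
With S = 6 species, ln S = 1.79176, so J = 1.57188/1.79176 = 0.87728, i.e. 0.877 to 3 decimal places.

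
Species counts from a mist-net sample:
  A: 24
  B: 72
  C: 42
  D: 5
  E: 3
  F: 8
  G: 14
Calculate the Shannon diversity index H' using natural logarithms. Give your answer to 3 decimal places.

Total N = 24+72+42+5+3+8+14 = 168, so the proportions are 0.14286, 0.42857, 0.25, 0.02976, 0.01786, 0.04762, 0.08333 (working shown to 5 dp, full precision carried).
Each pᵢ ln pᵢ term: 0.14286×(-1.94591)=-0.27799, 0.42857×(-0.84730)=-0.36313, 0.25×(-1.38629)=-0.34657, 0.02976×(-3.51453)=-0.10460, 0.01786×(-4.02535)=-0.07188, 0.04762×(-3.04452)=-0.14498, 0.08333×(-2.48491)=-0.20708.
Sum = -1.51622, so H' = 1.516.

1.516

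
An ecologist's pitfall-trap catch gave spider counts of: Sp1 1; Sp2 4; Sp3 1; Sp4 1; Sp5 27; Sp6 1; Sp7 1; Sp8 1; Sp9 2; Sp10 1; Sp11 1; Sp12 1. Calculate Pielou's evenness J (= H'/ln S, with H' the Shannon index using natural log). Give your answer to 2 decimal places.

0.59

Total N = 1+4+1+1+27+1+1+1+2+1+1+1 = 42, so the proportions are 0.0238, 0.0952, 0.0238, 0.0238, 0.6429, 0.0238, 0.0238, 0.0238, 0.0476, 0.0238, 0.0238, 0.0238 (working shown to 4 dp, full precision carried).
H' = −Σ pᵢ ln pᵢ = −((-0.0890) + (-0.2239) + (-0.0890) + (-0.0890) + (-0.2840) + (-0.0890) + (-0.0890) + (-0.0890) + (-0.1450) + (-0.0890) + (-0.0890) + (-0.0890)) = 1.4539.
With S = 12 species, ln S = 2.4849, so J = 1.4539/2.4849 = 0.5851, i.e. 0.59 to 2 decimal places.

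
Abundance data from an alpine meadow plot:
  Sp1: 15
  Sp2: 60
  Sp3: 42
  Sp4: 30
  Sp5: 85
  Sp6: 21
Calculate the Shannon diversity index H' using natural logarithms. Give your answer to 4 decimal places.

Total N = 15+60+42+30+85+21 = 253, so the proportions are 0.059289, 0.237154, 0.166008, 0.118577, 0.335968, 0.083004 (working shown to 6 dp, full precision carried).
Each pᵢ ln pᵢ term: 0.059289×(-2.825339)=-0.167510, 0.237154×(-1.439045)=-0.341275, 0.166008×(-1.795720)=-0.298104, 0.118577×(-2.132192)=-0.252829, 0.335968×(-1.090738)=-0.366454, 0.083004×(-2.488867)=-0.206586.
Sum = -1.632758, so H' = 1.6328.

1.6328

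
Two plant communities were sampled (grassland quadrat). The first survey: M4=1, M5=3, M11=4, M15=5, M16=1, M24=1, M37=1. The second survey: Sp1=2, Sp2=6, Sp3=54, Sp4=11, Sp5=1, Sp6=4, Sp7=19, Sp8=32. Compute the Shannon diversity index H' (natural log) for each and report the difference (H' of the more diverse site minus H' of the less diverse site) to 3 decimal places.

0.162

The first survey: N=16, proportions 0.0625, 0.1875, 0.25, 0.3125, 0.0625, 0.0625, 0.0625, giving H' = 1.71708 (working shown to 5 dp, full precision carried).
The second survey: N=129, proportions 0.0155, 0.04651, 0.4186, 0.08527, 0.00775, 0.03101, 0.14729, 0.24806, giving H' = 1.55507.
Difference = |1.71708 − 1.55507| = 0.16201, i.e. 0.162 to 3 decimal places.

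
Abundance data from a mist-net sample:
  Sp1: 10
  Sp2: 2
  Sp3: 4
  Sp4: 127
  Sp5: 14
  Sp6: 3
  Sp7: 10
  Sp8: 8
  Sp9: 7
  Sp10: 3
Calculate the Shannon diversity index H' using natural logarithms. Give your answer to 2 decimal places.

1.29

Total N = 10+2+4+127+14+3+10+8+7+3 = 188, so the proportions are 0.0532, 0.0106, 0.0213, 0.6755, 0.0745, 0.016, 0.0532, 0.0426, 0.0372, 0.016 (working shown to 4 dp, full precision carried).
Each pᵢ ln pᵢ term: 0.0532×(-2.9339)=-0.1561, 0.0106×(-4.5433)=-0.0483, 0.0213×(-3.8501)=-0.0819, 0.6755×(-0.3923)=-0.2650, 0.0745×(-2.5974)=-0.1934, 0.016×(-4.1378)=-0.0660, 0.0532×(-2.9339)=-0.1561, 0.0426×(-3.1570)=-0.1343, 0.0372×(-3.2905)=-0.1225, 0.016×(-4.1378)=-0.0660.
Sum = -1.2897, so H' = 1.29.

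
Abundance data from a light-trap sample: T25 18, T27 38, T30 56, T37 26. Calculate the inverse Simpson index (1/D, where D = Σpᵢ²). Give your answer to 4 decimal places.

Total N = 18+38+56+26 = 138, so the proportions are 0.13043478, 0.27536232, 0.4057971, 0.1884058 (working shown to 8 dp, full precision carried).
D = 0.13043478² + 0.27536232² + 0.4057971² + 0.1884058² = 0.01701323 + 0.07582441 + 0.16467129 + 0.03549674 = 0.29300567.
So 1/D = 3.412903, i.e. 3.4129 to 4 decimal places.

3.4129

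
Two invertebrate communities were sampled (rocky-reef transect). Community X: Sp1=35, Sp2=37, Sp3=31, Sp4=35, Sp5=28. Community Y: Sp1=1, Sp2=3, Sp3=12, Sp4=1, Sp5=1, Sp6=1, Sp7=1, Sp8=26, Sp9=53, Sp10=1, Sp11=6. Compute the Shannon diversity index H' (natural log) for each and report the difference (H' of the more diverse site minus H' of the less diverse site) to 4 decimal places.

0.1392

Community X: N=166, proportions 0.210843, 0.222892, 0.186747, 0.210843, 0.168675, giving H' = 1.604556 (working shown to 6 dp, full precision carried).
Community Y: N=106, proportions 0.009434, 0.028302, 0.113208, 0.009434, 0.009434, 0.009434, 0.009434, 0.245283, 0.5, 0.009434, 0.056604, giving H' = 1.465314.
Difference = |1.604556 − 1.465314| = 0.139242, i.e. 0.1392 to 4 decimal places.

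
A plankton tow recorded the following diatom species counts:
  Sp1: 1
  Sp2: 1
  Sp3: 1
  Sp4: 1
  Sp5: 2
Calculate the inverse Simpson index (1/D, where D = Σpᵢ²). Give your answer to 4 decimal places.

Total N = 1+1+1+1+2 = 6, so the proportions are 0.16666667, 0.16666667, 0.16666667, 0.16666667, 0.33333333 (working shown to 8 dp, full precision carried).
D = 0.16666667² + 0.16666667² + 0.16666667² + 0.16666667² + 0.33333333² = 0.02777778 + 0.02777778 + 0.02777778 + 0.02777778 + 0.11111111 = 0.22222222.
So 1/D = 4.500000, i.e. 4.5000 to 4 decimal places.

4.5000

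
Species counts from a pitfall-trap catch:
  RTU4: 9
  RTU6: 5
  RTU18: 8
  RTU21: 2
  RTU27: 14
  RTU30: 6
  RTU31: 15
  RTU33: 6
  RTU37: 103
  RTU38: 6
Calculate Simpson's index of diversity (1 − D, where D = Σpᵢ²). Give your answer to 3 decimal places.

Total N = 9+5+8+2+14+6+15+6+103+6 = 174, so the proportions are 0.05172, 0.02874, 0.04598, 0.01149, 0.08046, 0.03448, 0.08621, 0.03448, 0.59195, 0.03448 (working shown to 5 dp, full precision carried).
D = 0.05172² + 0.02874² + 0.04598² + 0.01149² + 0.08046² + 0.03448² + 0.08621² + 0.03448² + 0.59195² + 0.03448² = 0.00268 + 0.00083 + 0.00211 + 0.00013 + 0.00647 + 0.00119 + 0.00743 + 0.00119 + 0.35041 + 0.00119 = 0.37363.
So 1 − D = 0.62637, i.e. 0.626 to 3 decimal places.

0.626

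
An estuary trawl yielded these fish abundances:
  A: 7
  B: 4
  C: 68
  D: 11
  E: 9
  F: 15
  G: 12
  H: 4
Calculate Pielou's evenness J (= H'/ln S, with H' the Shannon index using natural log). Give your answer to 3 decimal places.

Total N = 7+4+68+11+9+15+12+4 = 130, so the proportions are 0.05385, 0.03077, 0.52308, 0.08462, 0.06923, 0.11538, 0.09231, 0.03077 (working shown to 5 dp, full precision carried).
H' = −Σ pᵢ ln pᵢ = −((-0.15732) + (-0.10712) + (-0.33897) + (-0.20897) + (-0.18487) + (-0.24917) + (-0.21993) + (-0.10712)) = 1.57346.
With S = 8 species, ln S = 2.07944, so J = 1.57346/2.07944 = 0.75667, i.e. 0.757 to 3 decimal places.

0.757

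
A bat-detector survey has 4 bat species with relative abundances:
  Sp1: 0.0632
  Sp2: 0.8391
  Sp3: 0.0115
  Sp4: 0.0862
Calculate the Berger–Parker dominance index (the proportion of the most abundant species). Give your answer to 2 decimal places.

The largest proportion is 0.8391, i.e. d = 0.84 to 2 decimal places.

0.84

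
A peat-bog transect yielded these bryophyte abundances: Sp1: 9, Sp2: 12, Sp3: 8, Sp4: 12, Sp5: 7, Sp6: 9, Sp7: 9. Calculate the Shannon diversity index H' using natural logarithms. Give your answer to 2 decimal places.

1.93

Total N = 9+12+8+12+7+9+9 = 66, so the proportions are 0.1364, 0.1818, 0.1212, 0.1818, 0.1061, 0.1364, 0.1364 (working shown to 4 dp, full precision carried).
Each pᵢ ln pᵢ term: 0.1364×(-1.9924)=-0.2717, 0.1818×(-1.7047)=-0.3100, 0.1212×(-2.1102)=-0.2558, 0.1818×(-1.7047)=-0.3100, 0.1061×(-2.2437)=-0.2380, 0.1364×(-1.9924)=-0.2717, 0.1364×(-1.9924)=-0.2717.
Sum = -1.9287, so H' = 1.93.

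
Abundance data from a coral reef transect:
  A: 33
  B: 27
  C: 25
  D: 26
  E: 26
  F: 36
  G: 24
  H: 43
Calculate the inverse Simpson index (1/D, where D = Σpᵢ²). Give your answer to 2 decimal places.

7.66

Total N = 33+27+25+26+26+36+24+43 = 240, so the proportions are 0.1375, 0.1125, 0.104167, 0.108333, 0.108333, 0.15, 0.1, 0.179167 (working shown to 6 dp, full precision carried).
D = 0.1375² + 0.1125² + 0.104167² + 0.108333² + 0.108333² + 0.15² + 0.1² + 0.179167² = 0.018906 + 0.012656 + 0.010851 + 0.011736 + 0.011736 + 0.022500 + 0.010000 + 0.032101 = 0.130486.
So 1/D = 7.6637, i.e. 7.66 to 2 decimal places.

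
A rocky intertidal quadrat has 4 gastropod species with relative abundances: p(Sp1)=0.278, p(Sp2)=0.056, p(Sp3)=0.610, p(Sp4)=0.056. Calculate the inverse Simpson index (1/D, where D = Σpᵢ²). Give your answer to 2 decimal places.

D = 0.278² + 0.056² + 0.61² + 0.056² = 0.07728 + 0.00314 + 0.37210 + 0.00314 = 0.45566 (working shown to 5 dp, full precision carried).
So 1/D = 2.1946, i.e. 2.19 to 2 decimal places.

2.19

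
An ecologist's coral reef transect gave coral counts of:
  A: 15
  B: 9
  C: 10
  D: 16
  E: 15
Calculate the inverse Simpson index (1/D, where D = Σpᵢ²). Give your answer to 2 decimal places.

Total N = 15+9+10+16+15 = 65, so the proportions are 0.230769, 0.138462, 0.153846, 0.246154, 0.230769 (working shown to 6 dp, full precision carried).
D = 0.230769² + 0.138462² + 0.153846² + 0.246154² + 0.230769² = 0.053254 + 0.019172 + 0.023669 + 0.060592 + 0.053254 = 0.209941.
So 1/D = 4.7632, i.e. 4.76 to 2 decimal places.

4.76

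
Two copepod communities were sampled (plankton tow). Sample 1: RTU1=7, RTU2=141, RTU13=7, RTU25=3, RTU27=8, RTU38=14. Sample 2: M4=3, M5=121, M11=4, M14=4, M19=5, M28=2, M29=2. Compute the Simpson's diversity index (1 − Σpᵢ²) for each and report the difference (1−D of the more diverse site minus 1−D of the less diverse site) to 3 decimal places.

0.115

Sample 1: N=180, proportions 0.038889, 0.783333, 0.038889, 0.016667, 0.044444, 0.077778, giving 1−D = 0.375062 (working shown to 6 dp, full precision carried).
Sample 2: N=141, proportions 0.021277, 0.858156, 0.028369, 0.028369, 0.035461, 0.014184, 0.014184, giving 1−D = 0.259846.
Difference = |0.375062 − 0.259846| = 0.115216, i.e. 0.115 to 3 decimal places.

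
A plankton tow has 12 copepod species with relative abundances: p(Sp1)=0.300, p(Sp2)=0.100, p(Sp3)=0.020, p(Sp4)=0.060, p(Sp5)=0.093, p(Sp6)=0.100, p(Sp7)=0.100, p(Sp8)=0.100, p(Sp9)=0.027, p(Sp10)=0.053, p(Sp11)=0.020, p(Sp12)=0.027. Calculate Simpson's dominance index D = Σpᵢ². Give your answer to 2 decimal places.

D = 0.3² + 0.1² + 0.02² + 0.06² + 0.093² + 0.1² + 0.1² + 0.1² + 0.027² + 0.053² + 0.02² + 0.027² = 0.0900 + 0.0100 + 0.0004 + 0.0036 + 0.0086 + 0.0100 + 0.0100 + 0.0100 + 0.0007 + 0.0028 + 0.0004 + 0.0007 = 0.1473 (working shown to 4 dp, full precision carried).
To 2 decimal places, D = 0.15.

0.15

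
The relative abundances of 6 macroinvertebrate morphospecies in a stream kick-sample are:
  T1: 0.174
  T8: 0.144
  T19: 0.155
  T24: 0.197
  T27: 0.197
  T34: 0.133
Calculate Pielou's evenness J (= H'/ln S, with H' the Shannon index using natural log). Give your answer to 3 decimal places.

0.994

H' = −Σ pᵢ ln pᵢ = −((-0.30427) + (-0.27906) + (-0.28897) + (-0.32004) + (-0.32004) + (-0.26832)) = 1.78070 (working shown to 5 dp, full precision carried).
With S = 6 species, ln S = 1.79176, so J = 1.78070/1.79176 = 0.99383, i.e. 0.994 to 3 decimal places.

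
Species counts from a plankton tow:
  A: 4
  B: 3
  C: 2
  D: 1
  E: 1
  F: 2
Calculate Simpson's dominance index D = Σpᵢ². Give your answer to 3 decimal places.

Total N = 4+3+2+1+1+2 = 13, so the proportions are 0.30769, 0.23077, 0.15385, 0.07692, 0.07692, 0.15385 (working shown to 5 dp, full precision carried).
D = 0.30769² + 0.23077² + 0.15385² + 0.07692² + 0.07692² + 0.15385² = 0.09467 + 0.05325 + 0.02367 + 0.00592 + 0.00592 + 0.02367 = 0.20710.
To 3 decimal places, D = 0.207.

0.207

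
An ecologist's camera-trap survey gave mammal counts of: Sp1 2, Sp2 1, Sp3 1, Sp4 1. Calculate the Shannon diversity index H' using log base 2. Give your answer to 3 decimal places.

1.922

Total N = 2+1+1+1 = 5, so the proportions are 0.4, 0.2, 0.2, 0.2 (working shown to 5 dp, full precision carried).
Each pᵢ log₂ pᵢ term: 0.4×(-1.32193)=-0.52877, 0.2×(-2.32193)=-0.46439, 0.2×(-2.32193)=-0.46439, 0.2×(-2.32193)=-0.46439.
Sum = -1.92193, so H' = 1.922.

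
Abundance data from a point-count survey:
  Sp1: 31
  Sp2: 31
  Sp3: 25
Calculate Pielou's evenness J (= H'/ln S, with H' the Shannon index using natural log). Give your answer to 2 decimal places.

Total N = 31+31+25 = 87, so the proportions are 0.3563, 0.3563, 0.2874 (working shown to 4 dp, full precision carried).
H' = −Σ pᵢ ln pᵢ = −((-0.3677) + (-0.3677) + (-0.3583)) = 1.0937.
With S = 3 species, ln S = 1.0986, so J = 1.0937/1.0986 = 0.9956, i.e. 1.00 to 2 decimal places.

1.00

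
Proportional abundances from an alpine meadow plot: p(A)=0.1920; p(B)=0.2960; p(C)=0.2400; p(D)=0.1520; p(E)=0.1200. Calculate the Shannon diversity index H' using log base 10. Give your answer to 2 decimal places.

0.68

Each pᵢ log₁₀ pᵢ term (working shown to 4 dp, full precision carried): 0.192×(-0.7167)=-0.1376, 0.296×(-0.5287)=-0.1565, 0.24×(-0.6198)=-0.1487, 0.152×(-0.8182)=-0.1244, 0.12×(-0.9208)=-0.1105.
Sum = -0.6777, so H' = 0.68.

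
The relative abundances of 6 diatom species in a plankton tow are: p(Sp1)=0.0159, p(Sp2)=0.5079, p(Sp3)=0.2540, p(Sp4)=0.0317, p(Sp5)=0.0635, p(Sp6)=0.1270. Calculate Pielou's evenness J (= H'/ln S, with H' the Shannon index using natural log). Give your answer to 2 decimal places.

0.73

H' = −Σ pᵢ ln pᵢ = −((-0.0658) + (-0.3441) + (-0.3481) + (-0.1094) + (-0.1751) + (-0.2621)) = 1.3046 (working shown to 4 dp, full precision carried).
With S = 6 species, ln S = 1.7918, so J = 1.3046/1.7918 = 0.7281, i.e. 0.73 to 2 decimal places.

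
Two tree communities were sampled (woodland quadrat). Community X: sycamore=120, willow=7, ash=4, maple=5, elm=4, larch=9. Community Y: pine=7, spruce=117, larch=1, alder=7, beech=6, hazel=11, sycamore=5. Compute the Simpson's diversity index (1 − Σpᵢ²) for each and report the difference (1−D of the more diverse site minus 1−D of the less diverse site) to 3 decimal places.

0.068

Community X: N=149, proportions 0.80537, 0.04698, 0.02685, 0.03356, 0.02685, 0.0604, giving 1−D = 0.34296 (working shown to 5 dp, full precision carried).
Community Y: N=154, proportions 0.04545, 0.75974, 0.00649, 0.04545, 0.03896, 0.07143, 0.03247, giving 1−D = 0.41095.
Difference = |0.34296 − 0.41095| = 0.06799, i.e. 0.068 to 3 decimal places.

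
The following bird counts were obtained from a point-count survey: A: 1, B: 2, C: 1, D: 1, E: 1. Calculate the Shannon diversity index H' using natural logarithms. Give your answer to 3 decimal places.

Total N = 1+2+1+1+1 = 6, so the proportions are 0.16667, 0.33333, 0.16667, 0.16667, 0.16667 (working shown to 5 dp, full precision carried).
Each pᵢ ln pᵢ term: 0.16667×(-1.79176)=-0.29863, 0.33333×(-1.09861)=-0.36620, 0.16667×(-1.79176)=-0.29863, 0.16667×(-1.79176)=-0.29863, 0.16667×(-1.79176)=-0.29863.
Sum = -1.56071, so H' = 1.561.

1.561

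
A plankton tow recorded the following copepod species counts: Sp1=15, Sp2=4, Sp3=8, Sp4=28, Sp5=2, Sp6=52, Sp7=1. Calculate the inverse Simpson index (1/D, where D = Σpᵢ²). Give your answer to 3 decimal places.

3.186

Total N = 15+4+8+28+2+52+1 = 110, so the proportions are 0.1363636, 0.0363636, 0.0727273, 0.2545455, 0.0181818, 0.4727273, 0.0090909 (working shown to 7 dp, full precision carried).
D = 0.1363636² + 0.0363636² + 0.0727273² + 0.2545455² + 0.0181818² + 0.4727273² + 0.0090909² = 0.0185950 + 0.0013223 + 0.0052893 + 0.0647934 + 0.0003306 + 0.2234711 + 0.0000826 = 0.3138843.
So 1/D = 3.18589, i.e. 3.186 to 3 decimal places.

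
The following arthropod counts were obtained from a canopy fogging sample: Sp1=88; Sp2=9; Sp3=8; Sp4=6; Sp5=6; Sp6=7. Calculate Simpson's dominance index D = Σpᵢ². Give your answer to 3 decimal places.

0.521

Total N = 88+9+8+6+6+7 = 124, so the proportions are 0.70968, 0.07258, 0.06452, 0.04839, 0.04839, 0.05645 (working shown to 5 dp, full precision carried).
D = 0.70968² + 0.07258² + 0.06452² + 0.04839² + 0.04839² + 0.05645² = 0.50364 + 0.00527 + 0.00416 + 0.00234 + 0.00234 + 0.00319 = 0.52094.
To 3 decimal places, D = 0.521.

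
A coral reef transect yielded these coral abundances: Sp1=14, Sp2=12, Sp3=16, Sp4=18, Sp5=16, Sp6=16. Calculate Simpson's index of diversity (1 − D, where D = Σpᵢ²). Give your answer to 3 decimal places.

Total N = 14+12+16+18+16+16 = 92, so the proportions are 0.15217, 0.13043, 0.17391, 0.19565, 0.17391, 0.17391 (working shown to 5 dp, full precision carried).
D = 0.15217² + 0.13043² + 0.17391² + 0.19565² + 0.17391² + 0.17391² = 0.02316 + 0.01701 + 0.03025 + 0.03828 + 0.03025 + 0.03025 = 0.16919.
So 1 − D = 0.83081, i.e. 0.831 to 3 decimal places.

0.831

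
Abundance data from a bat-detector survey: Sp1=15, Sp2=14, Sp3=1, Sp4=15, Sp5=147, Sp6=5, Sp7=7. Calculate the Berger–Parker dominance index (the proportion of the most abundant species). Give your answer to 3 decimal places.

0.721

Total N = 15+14+1+15+147+5+7 = 204, so the proportions are 0.07353, 0.06863, 0.0049, 0.07353, 0.72059, 0.02451, 0.03431 (working shown to 5 dp, full precision carried).
The largest proportion is 0.72059, i.e. d = 0.721 to 3 decimal places.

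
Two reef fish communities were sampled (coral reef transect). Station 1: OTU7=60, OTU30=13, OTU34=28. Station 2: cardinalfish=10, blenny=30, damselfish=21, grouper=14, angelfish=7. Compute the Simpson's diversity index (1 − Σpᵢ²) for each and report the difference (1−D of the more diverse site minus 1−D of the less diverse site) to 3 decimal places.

0.196

Station 1: N=101, proportions 0.59406, 0.12871, 0.27723, giving 1−D = 0.55367 (working shown to 5 dp, full precision carried).
Station 2: N=82, proportions 0.12195, 0.36585, 0.2561, 0.17073, 0.08537, giving 1−D = 0.74926.
Difference = |0.55367 − 0.74926| = 0.19559, i.e. 0.196 to 3 decimal places.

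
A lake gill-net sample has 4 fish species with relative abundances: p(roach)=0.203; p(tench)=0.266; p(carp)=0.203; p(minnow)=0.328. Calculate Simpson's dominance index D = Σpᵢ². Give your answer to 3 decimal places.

0.261

D = 0.203² + 0.266² + 0.203² + 0.328² = 0.04121 + 0.07076 + 0.04121 + 0.10758 = 0.26076 (working shown to 5 dp, full precision carried).
To 3 decimal places, D = 0.261.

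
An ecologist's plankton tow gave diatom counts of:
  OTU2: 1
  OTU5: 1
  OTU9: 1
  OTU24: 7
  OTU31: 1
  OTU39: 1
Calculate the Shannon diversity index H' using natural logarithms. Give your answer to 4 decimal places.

Total N = 1+1+1+7+1+1 = 12, so the proportions are 0.083333, 0.083333, 0.083333, 0.583333, 0.083333, 0.083333 (working shown to 6 dp, full precision carried).
Each pᵢ ln pᵢ term: 0.083333×(-2.484907)=-0.207076, 0.083333×(-2.484907)=-0.207076, 0.083333×(-2.484907)=-0.207076, 0.583333×(-0.538997)=-0.314415, 0.083333×(-2.484907)=-0.207076, 0.083333×(-2.484907)=-0.207076.
Sum = -1.349792, so H' = 1.3498.

1.3498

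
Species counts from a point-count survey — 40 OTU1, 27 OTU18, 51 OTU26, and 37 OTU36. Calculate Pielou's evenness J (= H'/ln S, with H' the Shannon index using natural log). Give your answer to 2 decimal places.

Total N = 40+27+51+37 = 155, so the proportions are 0.2581, 0.1742, 0.329, 0.2387 (working shown to 4 dp, full precision carried).
H' = −Σ pᵢ ln pᵢ = −((-0.3496) + (-0.3044) + (-0.3658) + (-0.3420)) = 1.3617.
With S = 4 species, ln S = 1.3863, so J = 1.3617/1.3863 = 0.9822, i.e. 0.98 to 2 decimal places.

0.98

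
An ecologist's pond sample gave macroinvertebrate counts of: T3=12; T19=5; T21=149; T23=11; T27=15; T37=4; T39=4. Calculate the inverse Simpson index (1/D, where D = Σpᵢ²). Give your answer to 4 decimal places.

Total N = 12+5+149+11+15+4+4 = 200, so the proportions are 0.06, 0.025, 0.745, 0.055, 0.075, 0.02, 0.02 (working shown to 7 dp, full precision carried).
D = 0.06² + 0.025² + 0.745² + 0.055² + 0.075² + 0.02² + 0.02² = 0.0036000 + 0.0006250 + 0.5550250 + 0.0030250 + 0.0056250 + 0.0004000 + 0.0004000 = 0.5687000.
So 1/D = 1.758396, i.e. 1.7584 to 4 decimal places.

1.7584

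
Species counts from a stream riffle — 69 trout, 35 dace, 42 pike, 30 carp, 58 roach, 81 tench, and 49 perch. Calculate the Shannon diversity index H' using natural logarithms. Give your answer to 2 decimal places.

Total N = 69+35+42+30+58+81+49 = 364, so the proportions are 0.1896, 0.0962, 0.1154, 0.0824, 0.1593, 0.2225, 0.1346 (working shown to 4 dp, full precision carried).
Each pᵢ ln pᵢ term: 0.1896×(-1.6630)=-0.3152, 0.0962×(-2.3418)=-0.2252, 0.1154×(-2.1595)=-0.2492, 0.0824×(-2.4960)=-0.2057, 0.1593×(-1.8367)=-0.2927, 0.2225×(-1.5027)=-0.3344, 0.1346×(-2.0053)=-0.2699.
Sum = -1.8923, so H' = 1.89.

1.89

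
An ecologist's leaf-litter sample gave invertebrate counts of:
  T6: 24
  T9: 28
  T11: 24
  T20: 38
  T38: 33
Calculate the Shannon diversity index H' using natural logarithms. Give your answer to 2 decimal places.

1.59

Total N = 24+28+24+38+33 = 147, so the proportions are 0.1633, 0.1905, 0.1633, 0.2585, 0.2245 (working shown to 4 dp, full precision carried).
Each pᵢ ln pᵢ term: 0.1633×(-1.8124)=-0.2959, 0.1905×(-1.6582)=-0.3159, 0.1633×(-1.8124)=-0.2959, 0.2585×(-1.3528)=-0.3497, 0.2245×(-1.4939)=-0.3354.
Sum = -1.5927, so H' = 1.59.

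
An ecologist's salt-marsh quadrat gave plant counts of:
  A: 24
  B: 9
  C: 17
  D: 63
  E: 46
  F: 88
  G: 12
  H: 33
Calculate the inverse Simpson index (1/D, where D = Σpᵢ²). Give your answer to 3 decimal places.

5.326

Total N = 24+9+17+63+46+88+12+33 = 292, so the proportions are 0.0821918, 0.0308219, 0.0582192, 0.2157534, 0.1575342, 0.3013699, 0.0410959, 0.1130137 (working shown to 7 dp, full precision carried).
D = 0.0821918² + 0.0308219² + 0.0582192² + 0.2157534² + 0.1575342² + 0.3013699² + 0.0410959² + 0.1130137² = 0.0067555 + 0.0009500 + 0.0033895 + 0.0465495 + 0.0248170 + 0.0908238 + 0.0016889 + 0.0127721 = 0.1877463.
So 1/D = 5.32634, i.e. 5.326 to 3 decimal places.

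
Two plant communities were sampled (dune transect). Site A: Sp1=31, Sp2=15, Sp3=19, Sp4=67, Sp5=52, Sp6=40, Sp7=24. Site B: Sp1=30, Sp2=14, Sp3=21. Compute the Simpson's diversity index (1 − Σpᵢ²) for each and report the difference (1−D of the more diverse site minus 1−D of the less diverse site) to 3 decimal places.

Site A: N=248, proportions 0.125, 0.060484, 0.076613, 0.270161, 0.209677, 0.16129, 0.096774, giving 1−D = 0.822516 (working shown to 6 dp, full precision carried).
Site B: N=65, proportions 0.461538, 0.215385, 0.323077, giving 1−D = 0.636213.
Difference = |0.822516 − 0.636213| = 0.186303, i.e. 0.186 to 3 decimal places.

0.186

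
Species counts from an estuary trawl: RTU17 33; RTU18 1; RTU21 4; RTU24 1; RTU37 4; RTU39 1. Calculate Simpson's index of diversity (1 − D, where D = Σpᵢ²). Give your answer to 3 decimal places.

Total N = 33+1+4+1+4+1 = 44, so the proportions are 0.75, 0.02273, 0.09091, 0.02273, 0.09091, 0.02273 (working shown to 5 dp, full precision carried).
D = 0.75² + 0.02273² + 0.09091² + 0.02273² + 0.09091² + 0.02273² = 0.56250 + 0.00052 + 0.00826 + 0.00052 + 0.00826 + 0.00052 = 0.58058.
So 1 − D = 0.41942, i.e. 0.419 to 3 decimal places.

0.419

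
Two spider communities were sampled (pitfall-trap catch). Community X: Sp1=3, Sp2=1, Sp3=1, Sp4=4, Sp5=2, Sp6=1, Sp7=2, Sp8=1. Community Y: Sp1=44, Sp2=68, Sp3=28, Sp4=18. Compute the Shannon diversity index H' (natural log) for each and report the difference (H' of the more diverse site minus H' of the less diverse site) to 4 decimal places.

Community X: N=15, proportions 0.2, 0.066667, 0.066667, 0.266667, 0.133333, 0.066667, 0.133333, 0.066667, giving H' = 1.933810 (working shown to 6 dp, full precision carried).
Community Y: N=158, proportions 0.278481, 0.43038, 0.177215, 0.113924, giving H' = 1.272979.
Difference = |1.933810 − 1.272979| = 0.660831, i.e. 0.6608 to 4 decimal places.

0.6608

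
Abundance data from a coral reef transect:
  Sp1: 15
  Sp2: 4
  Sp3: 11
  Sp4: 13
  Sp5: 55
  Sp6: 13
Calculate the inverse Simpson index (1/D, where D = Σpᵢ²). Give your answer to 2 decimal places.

Total N = 15+4+11+13+55+13 = 111, so the proportions are 0.135135, 0.036036, 0.099099, 0.117117, 0.495495, 0.117117 (working shown to 6 dp, full precision carried).
D = 0.135135² + 0.036036² + 0.099099² + 0.117117² + 0.495495² + 0.117117² = 0.018262 + 0.001299 + 0.009821 + 0.013716 + 0.245516 + 0.013716 = 0.302329.
So 1/D = 3.3077, i.e. 3.31 to 2 decimal places.

3.31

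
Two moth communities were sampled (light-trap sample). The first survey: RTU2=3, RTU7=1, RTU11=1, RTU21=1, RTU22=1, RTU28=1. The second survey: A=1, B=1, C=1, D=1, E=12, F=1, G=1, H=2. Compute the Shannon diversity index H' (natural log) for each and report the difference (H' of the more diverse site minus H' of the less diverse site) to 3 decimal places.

The first survey: N=8, proportions 0.375, 0.125, 0.125, 0.125, 0.125, 0.125, giving H' = 1.66746 (working shown to 5 dp, full precision carried).
The second survey: N=20, proportions 0.05, 0.05, 0.05, 0.05, 0.6, 0.05, 0.05, 0.1, giving H' = 1.43547.
Difference = |1.66746 − 1.43547| = 0.23199, i.e. 0.232 to 3 decimal places.

0.232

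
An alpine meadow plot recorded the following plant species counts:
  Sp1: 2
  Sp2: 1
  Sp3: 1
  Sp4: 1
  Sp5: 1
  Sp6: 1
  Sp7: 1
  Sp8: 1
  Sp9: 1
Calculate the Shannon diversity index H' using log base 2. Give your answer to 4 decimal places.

3.1219

Total N = 2+1+1+1+1+1+1+1+1 = 10, so the proportions are 0.2, 0.1, 0.1, 0.1, 0.1, 0.1, 0.1, 0.1, 0.1 (working shown to 6 dp, full precision carried).
Each pᵢ log₂ pᵢ term: 0.2×(-2.321928)=-0.464386, 0.1×(-3.321928)=-0.332193, 0.1×(-3.321928)=-0.332193, 0.1×(-3.321928)=-0.332193, 0.1×(-3.321928)=-0.332193, 0.1×(-3.321928)=-0.332193, 0.1×(-3.321928)=-0.332193, 0.1×(-3.321928)=-0.332193, 0.1×(-3.321928)=-0.332193.
Sum = -3.121928, so H' = 3.1219.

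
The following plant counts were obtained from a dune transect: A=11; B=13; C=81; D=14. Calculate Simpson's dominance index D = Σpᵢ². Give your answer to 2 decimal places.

Total N = 11+13+81+14 = 119, so the proportions are 0.0924, 0.1092, 0.6807, 0.1176 (working shown to 4 dp, full precision carried).
D = 0.0924² + 0.1092² + 0.6807² + 0.1176² = 0.0085 + 0.0119 + 0.4633 + 0.0138 = 0.4976.
To 2 decimal places, D = 0.50.

0.50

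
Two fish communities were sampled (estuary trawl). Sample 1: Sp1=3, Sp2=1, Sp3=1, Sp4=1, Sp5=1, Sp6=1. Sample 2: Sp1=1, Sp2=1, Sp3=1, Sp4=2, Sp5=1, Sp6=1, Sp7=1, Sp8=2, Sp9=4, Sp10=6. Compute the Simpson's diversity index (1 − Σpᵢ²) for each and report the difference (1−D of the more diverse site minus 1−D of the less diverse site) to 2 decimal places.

Sample 1: N=8, proportions 0.375, 0.125, 0.125, 0.125, 0.125, 0.125, giving 1−D = 0.78125 (working shown to 5 dp, full precision carried).
Sample 2: N=20, proportions 0.05, 0.05, 0.05, 0.1, 0.05, 0.05, 0.05, 0.1, 0.2, 0.3, giving 1−D = 0.83500.
Difference = |0.78125 − 0.83500| = 0.05375, i.e. 0.05 to 2 decimal places.

0.05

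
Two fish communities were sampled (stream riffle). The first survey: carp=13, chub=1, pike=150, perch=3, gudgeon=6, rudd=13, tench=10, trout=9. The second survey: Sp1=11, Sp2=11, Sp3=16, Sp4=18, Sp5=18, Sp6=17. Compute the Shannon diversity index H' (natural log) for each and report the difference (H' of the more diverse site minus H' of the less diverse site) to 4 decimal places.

0.7169

The first survey: N=205, proportions 0.063415, 0.004878, 0.731707, 0.014634, 0.029268, 0.063415, 0.04878, 0.043902, giving H' = 1.054077 (working shown to 6 dp, full precision carried).
The second survey: N=91, proportions 0.120879, 0.120879, 0.175824, 0.197802, 0.197802, 0.186813, giving H' = 1.770935.
Difference = |1.054077 − 1.770935| = 0.716858, i.e. 0.7169 to 4 decimal places.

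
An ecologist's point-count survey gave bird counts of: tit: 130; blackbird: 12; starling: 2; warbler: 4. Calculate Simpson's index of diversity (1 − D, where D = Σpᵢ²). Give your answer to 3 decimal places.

0.221

Total N = 130+12+2+4 = 148, so the proportions are 0.87838, 0.08108, 0.01351, 0.02703 (working shown to 5 dp, full precision carried).
D = 0.87838² + 0.08108² + 0.01351² + 0.02703² = 0.77155 + 0.00657 + 0.00018 + 0.00073 = 0.77904.
So 1 − D = 0.22096, i.e. 0.221 to 3 decimal places.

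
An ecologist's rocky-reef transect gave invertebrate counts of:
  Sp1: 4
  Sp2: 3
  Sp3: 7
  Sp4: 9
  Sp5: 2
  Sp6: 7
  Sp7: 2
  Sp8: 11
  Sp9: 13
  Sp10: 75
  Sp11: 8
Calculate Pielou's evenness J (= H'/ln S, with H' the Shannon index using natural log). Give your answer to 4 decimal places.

Total N = 4+3+7+9+2+7+2+11+13+75+8 = 141, so the proportions are 0.028369, 0.021277, 0.049645, 0.06383, 0.014184, 0.049645, 0.014184, 0.078014, 0.092199, 0.531915, 0.056738 (working shown to 6 dp, full precision carried).
H' = −Σ pᵢ ln pᵢ = −((-0.101063) + (-0.081918) + (-0.149078) + (-0.175630) + (-0.060363) + (-0.149078) + (-0.060363) + (-0.199004) + (-0.219784) + (-0.335783) + (-0.162798)) = 1.694861.
With S = 11 species, ln S = 2.397895, so J = 1.694861/2.397895 = 0.706812, i.e. 0.7068 to 4 decimal places.

0.7068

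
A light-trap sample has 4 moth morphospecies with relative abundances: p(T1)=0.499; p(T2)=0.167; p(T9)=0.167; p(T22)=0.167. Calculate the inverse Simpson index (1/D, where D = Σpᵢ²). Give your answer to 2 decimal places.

D = 0.499² + 0.167² + 0.167² + 0.167² = 0.24900 + 0.02789 + 0.02789 + 0.02789 = 0.33267 (working shown to 5 dp, full precision carried).
So 1/D = 3.0060, i.e. 3.01 to 2 decimal places.

3.01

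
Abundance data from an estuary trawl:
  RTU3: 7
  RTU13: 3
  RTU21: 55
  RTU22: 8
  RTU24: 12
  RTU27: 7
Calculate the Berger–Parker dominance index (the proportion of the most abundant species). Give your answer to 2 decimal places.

Total N = 7+3+55+8+12+7 = 92, so the proportions are 0.0761, 0.0326, 0.5978, 0.087, 0.1304, 0.0761 (working shown to 4 dp, full precision carried).
The largest proportion is 0.5978, i.e. d = 0.60 to 2 decimal places.

0.60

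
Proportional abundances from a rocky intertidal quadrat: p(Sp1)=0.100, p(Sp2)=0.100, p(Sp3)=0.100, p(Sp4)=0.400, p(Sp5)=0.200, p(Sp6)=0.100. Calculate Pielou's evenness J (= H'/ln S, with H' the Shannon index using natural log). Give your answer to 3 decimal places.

H' = −Σ pᵢ ln pᵢ = −((-0.23026) + (-0.23026) + (-0.23026) + (-0.36652) + (-0.32189) + (-0.23026)) = 1.60944 (working shown to 5 dp, full precision carried).
With S = 6 species, ln S = 1.79176, so J = 1.60944/1.79176 = 0.89824, i.e. 0.898 to 3 decimal places.

0.898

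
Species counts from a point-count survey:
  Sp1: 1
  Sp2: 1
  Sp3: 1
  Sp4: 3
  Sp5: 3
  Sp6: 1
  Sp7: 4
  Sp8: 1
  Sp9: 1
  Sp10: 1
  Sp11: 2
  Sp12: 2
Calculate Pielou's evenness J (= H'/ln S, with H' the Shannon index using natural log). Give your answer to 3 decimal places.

0.939

Total N = 1+1+1+3+3+1+4+1+1+1+2+2 = 21, so the proportions are 0.04762, 0.04762, 0.04762, 0.14286, 0.14286, 0.04762, 0.19048, 0.04762, 0.04762, 0.04762, 0.09524, 0.09524 (working shown to 5 dp, full precision carried).
H' = −Σ pᵢ ln pᵢ = −((-0.14498) + (-0.14498) + (-0.14498) + (-0.27799) + (-0.27799) + (-0.14498) + (-0.31585) + (-0.14498) + (-0.14498) + (-0.14498) + (-0.22394) + (-0.22394)) = 2.33455.
With S = 12 species, ln S = 2.48491, so J = 2.33455/2.48491 = 0.93949, i.e. 0.939 to 3 decimal places.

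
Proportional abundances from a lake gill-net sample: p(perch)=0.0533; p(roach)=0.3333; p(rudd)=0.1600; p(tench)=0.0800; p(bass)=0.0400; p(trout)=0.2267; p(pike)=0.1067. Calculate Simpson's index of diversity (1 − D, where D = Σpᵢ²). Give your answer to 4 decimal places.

0.7897

D = 0.0533² + 0.3333² + 0.16² + 0.08² + 0.04² + 0.2267² + 0.1067² = 0.002841 + 0.111089 + 0.025600 + 0.006400 + 0.001600 + 0.051393 + 0.011385 = 0.210308 (working shown to 6 dp, full precision carried).
So 1 − D = 0.789692, i.e. 0.7897 to 4 decimal places.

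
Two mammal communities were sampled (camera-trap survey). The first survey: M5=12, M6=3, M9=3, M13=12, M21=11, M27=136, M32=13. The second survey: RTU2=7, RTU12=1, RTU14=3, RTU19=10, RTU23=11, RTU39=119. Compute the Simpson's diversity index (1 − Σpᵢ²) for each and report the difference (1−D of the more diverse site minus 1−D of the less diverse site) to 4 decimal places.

0.1045

The first survey: N=190, proportions 0.063158, 0.015789, 0.015789, 0.063158, 0.057895, 0.715789, 0.068421, giving 1−D = 0.471136 (working shown to 6 dp, full precision carried).
The second survey: N=151, proportions 0.046358, 0.006623, 0.019868, 0.066225, 0.072848, 0.788079, giving 1−D = 0.366651.
Difference = |0.471136 − 0.366651| = 0.104485, i.e. 0.1045 to 4 decimal places.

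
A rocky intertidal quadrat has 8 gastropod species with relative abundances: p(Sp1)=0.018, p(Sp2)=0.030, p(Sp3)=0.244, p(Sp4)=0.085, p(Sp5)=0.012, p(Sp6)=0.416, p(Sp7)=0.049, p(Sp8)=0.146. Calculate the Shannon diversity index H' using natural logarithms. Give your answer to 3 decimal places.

1.578

Each pᵢ ln pᵢ term (working shown to 5 dp, full precision carried): 0.018×(-4.01738)=-0.07231, 0.03×(-3.50656)=-0.10520, 0.244×(-1.41059)=-0.34418, 0.085×(-2.46510)=-0.20953, 0.012×(-4.42285)=-0.05307, 0.416×(-0.87707)=-0.36486, 0.049×(-3.01593)=-0.14778, 0.146×(-1.92415)=-0.28093.
Sum = -1.57787, so H' = 1.578.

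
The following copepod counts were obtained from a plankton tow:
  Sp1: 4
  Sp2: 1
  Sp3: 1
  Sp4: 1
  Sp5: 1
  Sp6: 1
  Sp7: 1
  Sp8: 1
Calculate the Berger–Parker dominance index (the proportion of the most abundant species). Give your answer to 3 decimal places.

0.364

Total N = 4+1+1+1+1+1+1+1 = 11, so the proportions are 0.36364, 0.09091, 0.09091, 0.09091, 0.09091, 0.09091, 0.09091, 0.09091 (working shown to 5 dp, full precision carried).
The largest proportion is 0.36364, i.e. d = 0.364 to 3 decimal places.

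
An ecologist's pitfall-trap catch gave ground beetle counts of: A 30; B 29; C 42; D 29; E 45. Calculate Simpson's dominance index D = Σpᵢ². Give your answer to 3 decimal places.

Total N = 30+29+42+29+45 = 175, so the proportions are 0.17143, 0.16571, 0.24, 0.16571, 0.25714 (working shown to 5 dp, full precision carried).
D = 0.17143² + 0.16571² + 0.24² + 0.16571² + 0.25714² = 0.02939 + 0.02746 + 0.05760 + 0.02746 + 0.06612 = 0.20803.
To 3 decimal places, D = 0.208.

0.208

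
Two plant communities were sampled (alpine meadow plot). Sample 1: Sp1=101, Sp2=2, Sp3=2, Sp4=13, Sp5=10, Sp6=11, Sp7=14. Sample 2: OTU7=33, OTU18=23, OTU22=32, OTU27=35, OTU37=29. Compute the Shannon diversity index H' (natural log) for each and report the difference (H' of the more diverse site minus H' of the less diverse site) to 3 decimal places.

Sample 1: N=153, proportions 0.66013, 0.01307, 0.01307, 0.08497, 0.06536, 0.0719, 0.0915, giving H' = 1.18342 (working shown to 5 dp, full precision carried).
Sample 2: N=152, proportions 0.21711, 0.15132, 0.21053, 0.23026, 0.19079, giving H' = 1.59958.
Difference = |1.18342 − 1.59958| = 0.41616, i.e. 0.416 to 3 decimal places.

0.416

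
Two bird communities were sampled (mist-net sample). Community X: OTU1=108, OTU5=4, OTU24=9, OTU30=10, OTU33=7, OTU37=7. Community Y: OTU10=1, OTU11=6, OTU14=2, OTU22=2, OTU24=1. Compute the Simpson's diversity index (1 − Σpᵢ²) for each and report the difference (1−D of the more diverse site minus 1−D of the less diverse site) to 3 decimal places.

Community X: N=145, proportions 0.744828, 0.027586, 0.062069, 0.068966, 0.048276, 0.048276, giving 1−D = 0.431201 (working shown to 6 dp, full precision carried).
Community Y: N=12, proportions 0.083333, 0.5, 0.166667, 0.166667, 0.083333, giving 1−D = 0.680556.
Difference = |0.431201 − 0.680556| = 0.249355, i.e. 0.249 to 3 decimal places.

0.249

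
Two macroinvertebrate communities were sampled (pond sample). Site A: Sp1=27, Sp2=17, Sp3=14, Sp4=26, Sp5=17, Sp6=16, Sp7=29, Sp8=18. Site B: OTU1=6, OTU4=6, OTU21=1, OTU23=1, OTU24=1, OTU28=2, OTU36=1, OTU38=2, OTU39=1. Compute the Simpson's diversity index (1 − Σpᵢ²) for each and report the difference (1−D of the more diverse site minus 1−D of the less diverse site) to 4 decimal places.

0.0589

Site A: N=164, proportions 0.164634, 0.103659, 0.085366, 0.158537, 0.103659, 0.097561, 0.176829, 0.109756, giving 1−D = 0.866151 (working shown to 6 dp, full precision carried).
Site B: N=21, proportions 0.285714, 0.285714, 0.047619, 0.047619, 0.047619, 0.095238, 0.047619, 0.095238, 0.047619, giving 1−D = 0.807256.
Difference = |0.866151 − 0.807256| = 0.058895, i.e. 0.0589 to 4 decimal places.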